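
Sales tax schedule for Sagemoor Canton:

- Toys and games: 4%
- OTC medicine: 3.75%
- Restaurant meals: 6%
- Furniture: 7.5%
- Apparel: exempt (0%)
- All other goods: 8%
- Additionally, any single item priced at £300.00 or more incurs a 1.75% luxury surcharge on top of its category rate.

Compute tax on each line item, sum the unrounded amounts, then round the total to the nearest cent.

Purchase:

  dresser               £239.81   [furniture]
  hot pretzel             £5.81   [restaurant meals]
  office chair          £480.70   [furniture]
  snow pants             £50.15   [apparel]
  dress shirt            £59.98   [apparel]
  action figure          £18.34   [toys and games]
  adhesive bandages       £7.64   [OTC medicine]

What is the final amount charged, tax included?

Dresser £239.81: furniture → 7.5% → £17.98575
Hot pretzel £5.81: restaurant meals → 6% → £0.3486
Office chair £480.70: furniture → 7.5% + 1.75% surcharge = 9.25% → £44.46475
Snow pants £50.15: apparel → 0% → £0.00
Dress shirt £59.98: apparel → 0% → £0.00
Action figure £18.34: toys and games → 4% → £0.7336
Adhesive bandages £7.64: OTC medicine → 3.75% → £0.2865
Subtotal = £862.43; unrounded tax = £63.8192 → £63.82; total due = £926.25

£926.25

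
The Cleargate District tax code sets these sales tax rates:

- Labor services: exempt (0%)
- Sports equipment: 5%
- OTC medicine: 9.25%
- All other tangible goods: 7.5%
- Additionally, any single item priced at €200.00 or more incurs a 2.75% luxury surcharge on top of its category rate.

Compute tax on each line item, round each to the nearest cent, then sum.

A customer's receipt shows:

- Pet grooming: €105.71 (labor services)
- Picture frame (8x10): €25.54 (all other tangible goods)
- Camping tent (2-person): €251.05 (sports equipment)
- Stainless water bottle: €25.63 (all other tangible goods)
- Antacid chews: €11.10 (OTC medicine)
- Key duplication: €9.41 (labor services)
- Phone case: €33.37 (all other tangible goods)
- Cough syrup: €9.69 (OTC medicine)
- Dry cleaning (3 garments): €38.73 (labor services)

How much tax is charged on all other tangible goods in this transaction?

Picture frame (8x10) €25.54: all other tangible goods → 7.5% → €1.92
Stainless water bottle €25.63: all other tangible goods → 7.5% → €1.92
Phone case €33.37: all other tangible goods → 7.5% → €2.50
Tax on all other tangible goods = €1.92 + €1.92 + €2.50 = €6.34

€6.34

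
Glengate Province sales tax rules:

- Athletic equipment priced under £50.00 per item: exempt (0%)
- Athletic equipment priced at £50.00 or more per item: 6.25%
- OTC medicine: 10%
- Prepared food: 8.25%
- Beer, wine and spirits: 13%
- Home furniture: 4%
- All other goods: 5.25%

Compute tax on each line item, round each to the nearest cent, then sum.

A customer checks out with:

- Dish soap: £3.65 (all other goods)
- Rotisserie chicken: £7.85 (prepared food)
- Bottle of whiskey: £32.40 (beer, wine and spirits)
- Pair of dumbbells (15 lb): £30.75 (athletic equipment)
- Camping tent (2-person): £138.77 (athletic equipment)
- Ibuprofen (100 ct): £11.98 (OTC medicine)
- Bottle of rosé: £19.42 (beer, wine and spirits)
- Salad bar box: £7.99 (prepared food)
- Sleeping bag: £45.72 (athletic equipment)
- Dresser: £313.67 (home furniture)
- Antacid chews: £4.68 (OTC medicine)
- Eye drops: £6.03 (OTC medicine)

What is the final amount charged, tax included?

£654.63

Dish soap £3.65: all other goods → 5.25% → £0.19
Rotisserie chicken £7.85: prepared food → 8.25% → £0.65
Bottle of whiskey £32.40: beer, wine and spirits → 13% → £4.21
Pair of dumbbells (15 lb) £30.75: athletic equipment, under £50.00 → 0% → £0.00
Camping tent (2-person) £138.77: athletic equipment, £50.00 or more → 6.25% → £8.67
Ibuprofen (100 ct) £11.98: OTC medicine → 10% → £1.20
Bottle of rosé £19.42: beer, wine and spirits → 13% → £2.52
Salad bar box £7.99: prepared food → 8.25% → £0.66
Sleeping bag £45.72: athletic equipment, under £50.00 → 0% → £0.00
Dresser £313.67: home furniture → 4% → £12.55
Antacid chews £4.68: OTC medicine → 10% → £0.47
Eye drops £6.03: OTC medicine → 10% → £0.60
Subtotal = £622.91; tax = £31.72; total due = £654.63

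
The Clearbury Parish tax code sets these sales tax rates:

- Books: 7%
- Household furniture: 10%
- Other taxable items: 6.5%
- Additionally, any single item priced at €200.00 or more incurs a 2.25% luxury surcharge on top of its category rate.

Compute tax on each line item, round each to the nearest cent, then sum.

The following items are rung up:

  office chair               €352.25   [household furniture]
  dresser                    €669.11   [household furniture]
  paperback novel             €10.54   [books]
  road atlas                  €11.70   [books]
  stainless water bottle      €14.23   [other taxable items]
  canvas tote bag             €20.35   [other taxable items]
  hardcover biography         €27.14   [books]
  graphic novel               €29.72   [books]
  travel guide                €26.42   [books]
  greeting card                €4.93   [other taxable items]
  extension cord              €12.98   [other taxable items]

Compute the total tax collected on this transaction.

Office chair €352.25: household furniture → 10% + 2.25% surcharge = 12.25% → €43.15
Dresser €669.11: household furniture → 10% + 2.25% surcharge = 12.25% → €81.97
Paperback novel €10.54: books → 7% → €0.74
Road atlas €11.70: books → 7% → €0.82
Stainless water bottle €14.23: other taxable items → 6.5% → €0.92
Canvas tote bag €20.35: other taxable items → 6.5% → €1.32
Hardcover biography €27.14: books → 7% → €1.90
Graphic novel €29.72: books → 7% → €2.08
Travel guide €26.42: books → 7% → €1.85
Greeting card €4.93: other taxable items → 6.5% → €0.32
Extension cord €12.98: other taxable items → 6.5% → €0.84
Total tax = €43.15 + €81.97 + €0.74 + €0.82 + €0.92 + €1.32 + €1.90 + €2.08 + €1.85 + €0.32 + €0.84 = €135.91

€135.91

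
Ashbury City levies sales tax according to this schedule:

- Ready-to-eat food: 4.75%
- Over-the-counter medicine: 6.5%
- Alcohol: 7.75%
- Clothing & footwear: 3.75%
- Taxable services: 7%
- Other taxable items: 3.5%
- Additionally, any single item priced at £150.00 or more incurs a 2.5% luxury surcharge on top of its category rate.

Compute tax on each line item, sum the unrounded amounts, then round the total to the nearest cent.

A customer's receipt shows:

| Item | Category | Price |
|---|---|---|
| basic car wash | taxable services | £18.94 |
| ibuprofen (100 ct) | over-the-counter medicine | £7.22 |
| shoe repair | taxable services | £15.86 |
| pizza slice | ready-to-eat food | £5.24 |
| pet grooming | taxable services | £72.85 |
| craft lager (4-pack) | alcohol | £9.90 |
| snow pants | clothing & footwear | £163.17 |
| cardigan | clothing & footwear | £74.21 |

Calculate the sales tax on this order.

£22.00

Basic car wash £18.94: taxable services → 7% → £1.3258
Ibuprofen (100 ct) £7.22: over-the-counter medicine → 6.5% → £0.4693
Shoe repair £15.86: taxable services → 7% → £1.1102
Pizza slice £5.24: ready-to-eat food → 4.75% → £0.2489
Pet grooming £72.85: taxable services → 7% → £5.0995
Craft lager (4-pack) £9.90: alcohol → 7.75% → £0.76725
Snow pants £163.17: clothing & footwear → 3.75% + 2.5% surcharge = 6.25% → £10.198125
Cardigan £74.21: clothing & footwear → 3.75% → £2.782875
Unrounded tax sum = £22.00195 → £22.00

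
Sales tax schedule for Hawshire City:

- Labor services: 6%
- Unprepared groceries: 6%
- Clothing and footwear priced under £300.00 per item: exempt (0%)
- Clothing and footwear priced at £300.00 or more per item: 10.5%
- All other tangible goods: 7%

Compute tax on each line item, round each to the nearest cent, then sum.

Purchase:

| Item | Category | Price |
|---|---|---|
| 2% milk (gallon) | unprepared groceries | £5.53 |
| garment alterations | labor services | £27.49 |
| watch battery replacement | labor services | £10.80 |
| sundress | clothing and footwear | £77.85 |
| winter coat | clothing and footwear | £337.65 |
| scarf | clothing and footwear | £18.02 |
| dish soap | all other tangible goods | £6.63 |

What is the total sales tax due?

£38.54

2% milk (gallon) £5.53: unprepared groceries → 6% → £0.33
Garment alterations £27.49: labor services → 6% → £1.65
Watch battery replacement £10.80: labor services → 6% → £0.65
Sundress £77.85: clothing and footwear, under £300.00 → 0% → £0.00
Winter coat £337.65: clothing and footwear, £300.00 or more → 10.5% → £35.45
Scarf £18.02: clothing and footwear, under £300.00 → 0% → £0.00
Dish soap £6.63: all other tangible goods → 7% → £0.46
Total tax = £0.33 + £1.65 + £0.65 + £35.45 + £0.46 = £38.54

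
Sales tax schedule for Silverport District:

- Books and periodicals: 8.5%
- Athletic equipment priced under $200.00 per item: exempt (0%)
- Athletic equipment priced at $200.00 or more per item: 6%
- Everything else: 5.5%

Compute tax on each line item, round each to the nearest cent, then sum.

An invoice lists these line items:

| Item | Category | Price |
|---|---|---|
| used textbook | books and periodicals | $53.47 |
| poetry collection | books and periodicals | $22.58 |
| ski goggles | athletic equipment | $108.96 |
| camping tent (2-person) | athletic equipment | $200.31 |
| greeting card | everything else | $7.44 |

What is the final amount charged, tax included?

$411.65

Used textbook $53.47: books and periodicals → 8.5% → $4.54
Poetry collection $22.58: books and periodicals → 8.5% → $1.92
Ski goggles $108.96: athletic equipment, under $200.00 → 0% → $0.00
Camping tent (2-person) $200.31: athletic equipment, $200.00 or more → 6% → $12.02
Greeting card $7.44: everything else → 5.5% → $0.41
Subtotal = $392.76; tax = $18.89; total due = $411.65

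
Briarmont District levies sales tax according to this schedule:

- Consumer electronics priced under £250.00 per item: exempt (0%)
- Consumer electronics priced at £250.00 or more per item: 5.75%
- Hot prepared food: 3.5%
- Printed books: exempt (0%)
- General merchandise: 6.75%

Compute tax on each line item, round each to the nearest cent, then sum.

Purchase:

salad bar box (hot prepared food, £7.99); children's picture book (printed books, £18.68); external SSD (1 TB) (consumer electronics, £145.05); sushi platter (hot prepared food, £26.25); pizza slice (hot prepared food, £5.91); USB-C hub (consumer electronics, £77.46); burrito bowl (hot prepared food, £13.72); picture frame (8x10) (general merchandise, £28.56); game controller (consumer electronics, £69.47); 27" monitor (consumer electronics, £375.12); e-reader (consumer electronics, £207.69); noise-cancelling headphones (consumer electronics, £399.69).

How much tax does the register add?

£48.37

Salad bar box £7.99: hot prepared food → 3.5% → £0.28
Children's picture book £18.68: printed books → 0% → £0.00
External SSD (1 TB) £145.05: consumer electronics, under £250.00 → 0% → £0.00
Sushi platter £26.25: hot prepared food → 3.5% → £0.92
Pizza slice £5.91: hot prepared food → 3.5% → £0.21
USB-C hub £77.46: consumer electronics, under £250.00 → 0% → £0.00
Burrito bowl £13.72: hot prepared food → 3.5% → £0.48
Picture frame (8x10) £28.56: general merchandise → 6.75% → £1.93
Game controller £69.47: consumer electronics, under £250.00 → 0% → £0.00
27" monitor £375.12: consumer electronics, £250.00 or more → 5.75% → £21.57
E-reader £207.69: consumer electronics, under £250.00 → 0% → £0.00
Noise-cancelling headphones £399.69: consumer electronics, £250.00 or more → 5.75% → £22.98
Total tax = £0.28 + £0.92 + £0.21 + £0.48 + £1.93 + £21.57 + £22.98 = £48.37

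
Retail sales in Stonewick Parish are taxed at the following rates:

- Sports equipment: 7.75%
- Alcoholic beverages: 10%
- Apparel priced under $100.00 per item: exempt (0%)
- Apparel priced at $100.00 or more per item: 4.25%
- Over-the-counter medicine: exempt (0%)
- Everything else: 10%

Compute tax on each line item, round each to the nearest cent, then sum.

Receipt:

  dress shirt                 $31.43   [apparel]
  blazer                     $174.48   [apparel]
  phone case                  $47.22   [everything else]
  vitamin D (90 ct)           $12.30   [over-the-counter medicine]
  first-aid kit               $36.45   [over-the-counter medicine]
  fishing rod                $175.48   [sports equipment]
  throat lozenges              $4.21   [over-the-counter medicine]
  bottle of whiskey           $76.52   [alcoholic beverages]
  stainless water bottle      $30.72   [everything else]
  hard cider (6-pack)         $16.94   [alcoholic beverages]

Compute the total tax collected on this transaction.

$38.15

Dress shirt $31.43: apparel, under $100.00 → 0% → $0.00
Blazer $174.48: apparel, $100.00 or more → 4.25% → $7.42
Phone case $47.22: everything else → 10% → $4.72
Vitamin D (90 ct) $12.30: over-the-counter medicine → 0% → $0.00
First-aid kit $36.45: over-the-counter medicine → 0% → $0.00
Fishing rod $175.48: sports equipment → 7.75% → $13.60
Throat lozenges $4.21: over-the-counter medicine → 0% → $0.00
Bottle of whiskey $76.52: alcoholic beverages → 10% → $7.65
Stainless water bottle $30.72: everything else → 10% → $3.07
Hard cider (6-pack) $16.94: alcoholic beverages → 10% → $1.69
Total tax = $7.42 + $4.72 + $13.60 + $7.65 + $3.07 + $1.69 = $38.15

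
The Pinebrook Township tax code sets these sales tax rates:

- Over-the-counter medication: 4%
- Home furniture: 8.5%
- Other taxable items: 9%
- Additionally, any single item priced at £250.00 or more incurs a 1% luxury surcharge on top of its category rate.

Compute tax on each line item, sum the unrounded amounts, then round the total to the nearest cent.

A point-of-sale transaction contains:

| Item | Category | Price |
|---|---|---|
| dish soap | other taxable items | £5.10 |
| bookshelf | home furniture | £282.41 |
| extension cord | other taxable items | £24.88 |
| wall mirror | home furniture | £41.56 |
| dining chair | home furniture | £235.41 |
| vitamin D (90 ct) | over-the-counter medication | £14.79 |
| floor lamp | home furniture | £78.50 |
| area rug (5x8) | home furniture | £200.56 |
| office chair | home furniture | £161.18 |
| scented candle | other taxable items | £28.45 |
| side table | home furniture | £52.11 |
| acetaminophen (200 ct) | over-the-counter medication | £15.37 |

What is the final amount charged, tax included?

£1239.01

Dish soap £5.10: other taxable items → 9% → £0.459
Bookshelf £282.41: home furniture → 8.5% + 1% surcharge = 9.5% → £26.82895
Extension cord £24.88: other taxable items → 9% → £2.2392
Wall mirror £41.56: home furniture → 8.5% → £3.5326
Dining chair £235.41: home furniture → 8.5% → £20.00985
Vitamin D (90 ct) £14.79: over-the-counter medication → 4% → £0.5916
Floor lamp £78.50: home furniture → 8.5% → £6.6725
Area rug (5x8) £200.56: home furniture → 8.5% → £17.0476
Office chair £161.18: home furniture → 8.5% → £13.7003
Scented candle £28.45: other taxable items → 9% → £2.5605
Side table £52.11: home furniture → 8.5% → £4.42935
Acetaminophen (200 ct) £15.37: over-the-counter medication → 4% → £0.6148
Subtotal = £1140.32; unrounded tax = £98.68625 → £98.69; total due = £1239.01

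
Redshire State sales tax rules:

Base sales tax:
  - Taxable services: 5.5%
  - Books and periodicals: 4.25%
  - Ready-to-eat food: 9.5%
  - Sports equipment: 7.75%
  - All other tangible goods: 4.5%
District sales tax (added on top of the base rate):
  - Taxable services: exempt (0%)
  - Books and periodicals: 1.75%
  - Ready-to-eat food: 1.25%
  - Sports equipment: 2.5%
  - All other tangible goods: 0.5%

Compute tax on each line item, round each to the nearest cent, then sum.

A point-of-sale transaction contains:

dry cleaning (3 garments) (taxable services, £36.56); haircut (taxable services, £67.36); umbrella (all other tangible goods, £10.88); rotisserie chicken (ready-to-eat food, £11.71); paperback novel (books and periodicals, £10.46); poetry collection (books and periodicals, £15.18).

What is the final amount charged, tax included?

£161.20

Dry cleaning (3 garments) £36.56: taxable services → 5.5% + 0% district = 5.5% → £2.01
Haircut £67.36: taxable services → 5.5% + 0% district = 5.5% → £3.70
Umbrella £10.88: all other tangible goods → 4.5% + 0.5% district = 5% → £0.54
Rotisserie chicken £11.71: ready-to-eat food → 9.5% + 1.25% district = 10.75% → £1.26
Paperback novel £10.46: books and periodicals → 4.25% + 1.75% district = 6% → £0.63
Poetry collection £15.18: books and periodicals → 4.25% + 1.75% district = 6% → £0.91
Subtotal = £152.15; tax = £9.05; total due = £161.20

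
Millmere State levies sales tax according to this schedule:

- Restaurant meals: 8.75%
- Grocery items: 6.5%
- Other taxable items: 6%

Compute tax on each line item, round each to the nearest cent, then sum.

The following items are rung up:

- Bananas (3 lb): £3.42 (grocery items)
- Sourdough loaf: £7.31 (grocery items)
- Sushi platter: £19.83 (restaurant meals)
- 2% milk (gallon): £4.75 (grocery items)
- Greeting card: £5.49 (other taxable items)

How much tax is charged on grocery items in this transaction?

Bananas (3 lb) £3.42: grocery items → 6.5% → £0.22
Sourdough loaf £7.31: grocery items → 6.5% → £0.48
2% milk (gallon) £4.75: grocery items → 6.5% → £0.31
Tax on grocery items = £0.22 + £0.48 + £0.31 = £1.01

£1.01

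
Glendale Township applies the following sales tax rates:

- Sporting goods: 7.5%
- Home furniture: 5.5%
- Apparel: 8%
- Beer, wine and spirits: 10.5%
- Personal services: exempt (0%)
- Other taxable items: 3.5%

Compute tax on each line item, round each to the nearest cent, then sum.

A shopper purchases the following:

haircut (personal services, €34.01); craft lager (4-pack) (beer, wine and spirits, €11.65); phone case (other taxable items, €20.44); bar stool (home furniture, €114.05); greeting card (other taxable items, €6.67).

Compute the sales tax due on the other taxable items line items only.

Phone case €20.44: other taxable items → 3.5% → €0.72
Greeting card €6.67: other taxable items → 3.5% → €0.23
Tax on other taxable items = €0.72 + €0.23 = €0.95

€0.95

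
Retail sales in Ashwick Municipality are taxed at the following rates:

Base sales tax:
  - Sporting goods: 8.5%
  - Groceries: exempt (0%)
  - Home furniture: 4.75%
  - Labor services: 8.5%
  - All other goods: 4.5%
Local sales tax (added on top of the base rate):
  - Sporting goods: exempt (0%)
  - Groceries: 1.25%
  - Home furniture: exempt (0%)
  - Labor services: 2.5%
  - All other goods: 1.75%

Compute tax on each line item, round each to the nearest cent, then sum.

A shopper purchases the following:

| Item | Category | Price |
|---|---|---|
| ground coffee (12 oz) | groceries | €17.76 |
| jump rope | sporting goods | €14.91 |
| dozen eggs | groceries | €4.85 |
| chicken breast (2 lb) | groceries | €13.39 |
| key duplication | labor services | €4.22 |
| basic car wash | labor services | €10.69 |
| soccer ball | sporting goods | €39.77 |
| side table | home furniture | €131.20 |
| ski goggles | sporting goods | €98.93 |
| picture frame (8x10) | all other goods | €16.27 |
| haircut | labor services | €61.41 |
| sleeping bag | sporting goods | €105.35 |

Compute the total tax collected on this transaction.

€38.11

Ground coffee (12 oz) €17.76: groceries → 0% + 1.25% local = 1.25% → €0.22
Jump rope €14.91: sporting goods → 8.5% + 0% local = 8.5% → €1.27
Dozen eggs €4.85: groceries → 0% + 1.25% local = 1.25% → €0.06
Chicken breast (2 lb) €13.39: groceries → 0% + 1.25% local = 1.25% → €0.17
Key duplication €4.22: labor services → 8.5% + 2.5% local = 11% → €0.46
Basic car wash €10.69: labor services → 8.5% + 2.5% local = 11% → €1.18
Soccer ball €39.77: sporting goods → 8.5% + 0% local = 8.5% → €3.38
Side table €131.20: home furniture → 4.75% + 0% local = 4.75% → €6.23
Ski goggles €98.93: sporting goods → 8.5% + 0% local = 8.5% → €8.41
Picture frame (8x10) €16.27: all other goods → 4.5% + 1.75% local = 6.25% → €1.02
Haircut €61.41: labor services → 8.5% + 2.5% local = 11% → €6.76
Sleeping bag €105.35: sporting goods → 8.5% + 0% local = 8.5% → €8.95
Total tax = €0.22 + €1.27 + €0.06 + €0.17 + €0.46 + €1.18 + €3.38 + €6.23 + €8.41 + €1.02 + €6.76 + €8.95 = €38.11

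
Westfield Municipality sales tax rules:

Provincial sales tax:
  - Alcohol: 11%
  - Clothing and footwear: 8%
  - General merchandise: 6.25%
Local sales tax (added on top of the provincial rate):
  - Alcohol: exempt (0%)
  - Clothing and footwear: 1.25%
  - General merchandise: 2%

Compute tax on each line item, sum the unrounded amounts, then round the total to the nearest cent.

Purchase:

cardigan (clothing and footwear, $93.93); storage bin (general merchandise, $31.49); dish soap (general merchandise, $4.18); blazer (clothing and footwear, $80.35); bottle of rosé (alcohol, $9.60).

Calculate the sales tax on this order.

$20.12

Cardigan $93.93: clothing and footwear → 8% + 1.25% local = 9.25% → $8.688525
Storage bin $31.49: general merchandise → 6.25% + 2% local = 8.25% → $2.597925
Dish soap $4.18: general merchandise → 6.25% + 2% local = 8.25% → $0.34485
Blazer $80.35: clothing and footwear → 8% + 1.25% local = 9.25% → $7.432375
Bottle of rosé $9.60: alcohol → 11% + 0% local = 11% → $1.056
Unrounded tax sum = $20.119675 → $20.12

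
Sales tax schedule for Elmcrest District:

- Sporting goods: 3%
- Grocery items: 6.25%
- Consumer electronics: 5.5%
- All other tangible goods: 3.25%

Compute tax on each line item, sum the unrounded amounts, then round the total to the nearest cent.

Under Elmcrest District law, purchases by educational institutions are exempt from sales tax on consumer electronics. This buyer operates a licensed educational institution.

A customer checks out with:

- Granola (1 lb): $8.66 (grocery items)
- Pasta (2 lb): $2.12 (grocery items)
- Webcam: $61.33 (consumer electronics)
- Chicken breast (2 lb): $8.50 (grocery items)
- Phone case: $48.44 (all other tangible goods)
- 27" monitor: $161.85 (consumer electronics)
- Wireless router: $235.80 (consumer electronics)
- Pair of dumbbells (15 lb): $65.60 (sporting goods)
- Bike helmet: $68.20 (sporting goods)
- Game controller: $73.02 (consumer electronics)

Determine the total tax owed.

Granola (1 lb) $8.66: grocery items → 6.25% → $0.54125
Pasta (2 lb) $2.12: grocery items → 6.25% → $0.1325
Webcam $61.33: consumer electronics, buyer-exempt → 0% → $0.00
Chicken breast (2 lb) $8.50: grocery items → 6.25% → $0.53125
Phone case $48.44: all other tangible goods → 3.25% → $1.5743
27" monitor $161.85: consumer electronics, buyer-exempt → 0% → $0.00
Wireless router $235.80: consumer electronics, buyer-exempt → 0% → $0.00
Pair of dumbbells (15 lb) $65.60: sporting goods → 3% → $1.968
Bike helmet $68.20: sporting goods → 3% → $2.046
Game controller $73.02: consumer electronics, buyer-exempt → 0% → $0.00
Unrounded tax sum = $6.7933 → $6.79

$6.79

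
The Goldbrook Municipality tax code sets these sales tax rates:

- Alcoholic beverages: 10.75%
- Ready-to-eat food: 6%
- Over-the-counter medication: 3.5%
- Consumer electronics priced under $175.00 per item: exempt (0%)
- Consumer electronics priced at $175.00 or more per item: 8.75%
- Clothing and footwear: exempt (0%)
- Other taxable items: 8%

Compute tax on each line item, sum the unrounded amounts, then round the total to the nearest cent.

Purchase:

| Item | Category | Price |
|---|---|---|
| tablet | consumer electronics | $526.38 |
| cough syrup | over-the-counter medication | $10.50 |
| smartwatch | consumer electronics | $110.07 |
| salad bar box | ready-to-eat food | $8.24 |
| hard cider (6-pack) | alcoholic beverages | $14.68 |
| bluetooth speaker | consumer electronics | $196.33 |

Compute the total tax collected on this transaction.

Tablet $526.38: consumer electronics, $175.00 or more → 8.75% → $46.05825
Cough syrup $10.50: over-the-counter medication → 3.5% → $0.3675
Smartwatch $110.07: consumer electronics, under $175.00 → 0% → $0.00
Salad bar box $8.24: ready-to-eat food → 6% → $0.4944
Hard cider (6-pack) $14.68: alcoholic beverages → 10.75% → $1.5781
Bluetooth speaker $196.33: consumer electronics, $175.00 or more → 8.75% → $17.178875
Unrounded tax sum = $65.677125 → $65.68

$65.68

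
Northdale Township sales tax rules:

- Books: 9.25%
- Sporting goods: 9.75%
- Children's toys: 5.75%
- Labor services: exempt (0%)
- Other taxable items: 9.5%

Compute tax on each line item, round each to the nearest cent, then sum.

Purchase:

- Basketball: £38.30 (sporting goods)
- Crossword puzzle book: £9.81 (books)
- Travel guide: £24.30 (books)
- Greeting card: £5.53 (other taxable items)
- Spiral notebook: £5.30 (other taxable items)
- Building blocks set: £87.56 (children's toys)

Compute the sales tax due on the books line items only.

£3.16

Crossword puzzle book £9.81: books → 9.25% → £0.91
Travel guide £24.30: books → 9.25% → £2.25
Tax on books = £0.91 + £2.25 = £3.16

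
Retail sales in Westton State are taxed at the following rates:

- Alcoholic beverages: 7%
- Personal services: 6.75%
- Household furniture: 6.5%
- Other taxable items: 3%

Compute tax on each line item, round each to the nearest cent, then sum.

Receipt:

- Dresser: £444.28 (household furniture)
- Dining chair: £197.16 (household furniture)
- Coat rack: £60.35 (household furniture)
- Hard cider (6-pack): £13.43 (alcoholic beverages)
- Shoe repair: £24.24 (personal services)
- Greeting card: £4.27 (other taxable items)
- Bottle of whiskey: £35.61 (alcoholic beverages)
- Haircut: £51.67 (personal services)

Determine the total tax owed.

£54.31

Dresser £444.28: household furniture → 6.5% → £28.88
Dining chair £197.16: household furniture → 6.5% → £12.82
Coat rack £60.35: household furniture → 6.5% → £3.92
Hard cider (6-pack) £13.43: alcoholic beverages → 7% → £0.94
Shoe repair £24.24: personal services → 6.75% → £1.64
Greeting card £4.27: other taxable items → 3% → £0.13
Bottle of whiskey £35.61: alcoholic beverages → 7% → £2.49
Haircut £51.67: personal services → 6.75% → £3.49
Total tax = £28.88 + £12.82 + £3.92 + £0.94 + £1.64 + £0.13 + £2.49 + £3.49 = £54.31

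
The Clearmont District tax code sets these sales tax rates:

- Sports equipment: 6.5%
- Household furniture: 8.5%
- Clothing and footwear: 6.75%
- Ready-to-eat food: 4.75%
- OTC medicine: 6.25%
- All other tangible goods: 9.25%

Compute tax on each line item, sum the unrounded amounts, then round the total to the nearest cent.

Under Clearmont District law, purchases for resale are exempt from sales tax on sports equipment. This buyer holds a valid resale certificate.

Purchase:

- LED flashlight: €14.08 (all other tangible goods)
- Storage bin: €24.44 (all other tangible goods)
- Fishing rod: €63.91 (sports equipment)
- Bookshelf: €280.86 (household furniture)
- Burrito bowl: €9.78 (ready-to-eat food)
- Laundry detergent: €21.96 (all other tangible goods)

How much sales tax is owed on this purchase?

LED flashlight €14.08: all other tangible goods → 9.25% → €1.3024
Storage bin €24.44: all other tangible goods → 9.25% → €2.2607
Fishing rod €63.91: sports equipment, buyer-exempt → 0% → €0.00
Bookshelf €280.86: household furniture → 8.5% → €23.8731
Burrito bowl €9.78: ready-to-eat food → 4.75% → €0.46455
Laundry detergent €21.96: all other tangible goods → 9.25% → €2.0313
Unrounded tax sum = €29.93205 → €29.93

€29.93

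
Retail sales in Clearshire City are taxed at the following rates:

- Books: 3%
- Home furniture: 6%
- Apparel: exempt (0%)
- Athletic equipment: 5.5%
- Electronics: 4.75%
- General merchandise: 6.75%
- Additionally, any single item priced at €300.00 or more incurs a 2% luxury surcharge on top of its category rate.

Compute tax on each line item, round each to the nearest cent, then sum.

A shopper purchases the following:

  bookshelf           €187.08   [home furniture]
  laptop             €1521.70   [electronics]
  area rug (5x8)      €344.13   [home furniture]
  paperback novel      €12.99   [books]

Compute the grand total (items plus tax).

Bookshelf €187.08: home furniture → 6% → €11.22
Laptop €1521.70: electronics → 4.75% + 2% surcharge = 6.75% → €102.71
Area rug (5x8) €344.13: home furniture → 6% + 2% surcharge = 8% → €27.53
Paperback novel €12.99: books → 3% → €0.39
Subtotal = €2065.90; tax = €141.85; total due = €2207.75

€2207.75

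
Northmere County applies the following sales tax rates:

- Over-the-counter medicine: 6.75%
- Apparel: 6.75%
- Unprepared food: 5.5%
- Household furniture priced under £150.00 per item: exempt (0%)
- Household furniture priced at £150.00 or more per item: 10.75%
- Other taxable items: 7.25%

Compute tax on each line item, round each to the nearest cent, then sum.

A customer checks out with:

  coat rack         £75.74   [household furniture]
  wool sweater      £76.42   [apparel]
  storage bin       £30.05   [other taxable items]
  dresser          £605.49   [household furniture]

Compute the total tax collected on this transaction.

£72.43

Coat rack £75.74: household furniture, under £150.00 → 0% → £0.00
Wool sweater £76.42: apparel → 6.75% → £5.16
Storage bin £30.05: other taxable items → 7.25% → £2.18
Dresser £605.49: household furniture, £150.00 or more → 10.75% → £65.09
Total tax = £5.16 + £2.18 + £65.09 = £72.43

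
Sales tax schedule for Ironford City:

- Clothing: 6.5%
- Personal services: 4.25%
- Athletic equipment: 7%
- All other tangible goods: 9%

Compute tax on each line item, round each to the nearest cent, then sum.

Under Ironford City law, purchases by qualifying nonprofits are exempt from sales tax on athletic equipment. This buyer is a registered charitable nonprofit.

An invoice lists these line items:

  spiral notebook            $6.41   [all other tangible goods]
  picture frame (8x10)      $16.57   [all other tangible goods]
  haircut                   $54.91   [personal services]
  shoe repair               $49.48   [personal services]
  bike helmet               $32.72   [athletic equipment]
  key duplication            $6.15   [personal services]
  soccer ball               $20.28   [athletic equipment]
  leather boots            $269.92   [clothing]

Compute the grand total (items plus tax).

$480.74

Spiral notebook $6.41: all other tangible goods → 9% → $0.58
Picture frame (8x10) $16.57: all other tangible goods → 9% → $1.49
Haircut $54.91: personal services → 4.25% → $2.33
Shoe repair $49.48: personal services → 4.25% → $2.10
Bike helmet $32.72: athletic equipment, buyer-exempt → 0% → $0.00
Key duplication $6.15: personal services → 4.25% → $0.26
Soccer ball $20.28: athletic equipment, buyer-exempt → 0% → $0.00
Leather boots $269.92: clothing → 6.5% → $17.54
Subtotal = $456.44; tax = $24.30; total due = $480.74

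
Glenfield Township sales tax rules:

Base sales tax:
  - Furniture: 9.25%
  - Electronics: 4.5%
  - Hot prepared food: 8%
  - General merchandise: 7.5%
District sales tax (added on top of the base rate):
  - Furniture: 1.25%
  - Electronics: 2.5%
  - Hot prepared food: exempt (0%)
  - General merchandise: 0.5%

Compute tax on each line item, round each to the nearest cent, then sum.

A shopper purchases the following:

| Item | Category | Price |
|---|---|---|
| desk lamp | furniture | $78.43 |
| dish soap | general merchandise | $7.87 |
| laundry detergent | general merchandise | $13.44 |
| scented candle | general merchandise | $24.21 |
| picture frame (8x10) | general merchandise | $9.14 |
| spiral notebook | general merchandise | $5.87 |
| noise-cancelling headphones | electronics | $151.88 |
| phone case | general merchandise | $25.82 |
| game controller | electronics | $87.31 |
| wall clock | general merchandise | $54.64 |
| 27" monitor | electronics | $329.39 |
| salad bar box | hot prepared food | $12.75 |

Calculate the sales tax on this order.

$60.35

Desk lamp $78.43: furniture → 9.25% + 1.25% district = 10.5% → $8.24
Dish soap $7.87: general merchandise → 7.5% + 0.5% district = 8% → $0.63
Laundry detergent $13.44: general merchandise → 7.5% + 0.5% district = 8% → $1.08
Scented candle $24.21: general merchandise → 7.5% + 0.5% district = 8% → $1.94
Picture frame (8x10) $9.14: general merchandise → 7.5% + 0.5% district = 8% → $0.73
Spiral notebook $5.87: general merchandise → 7.5% + 0.5% district = 8% → $0.47
Noise-cancelling headphones $151.88: electronics → 4.5% + 2.5% district = 7% → $10.63
Phone case $25.82: general merchandise → 7.5% + 0.5% district = 8% → $2.07
Game controller $87.31: electronics → 4.5% + 2.5% district = 7% → $6.11
Wall clock $54.64: general merchandise → 7.5% + 0.5% district = 8% → $4.37
27" monitor $329.39: electronics → 4.5% + 2.5% district = 7% → $23.06
Salad bar box $12.75: hot prepared food → 8% + 0% district = 8% → $1.02
Total tax = $8.24 + $0.63 + $1.08 + $1.94 + $0.73 + $0.47 + $10.63 + $2.07 + $6.11 + $4.37 + $23.06 + $1.02 = $60.35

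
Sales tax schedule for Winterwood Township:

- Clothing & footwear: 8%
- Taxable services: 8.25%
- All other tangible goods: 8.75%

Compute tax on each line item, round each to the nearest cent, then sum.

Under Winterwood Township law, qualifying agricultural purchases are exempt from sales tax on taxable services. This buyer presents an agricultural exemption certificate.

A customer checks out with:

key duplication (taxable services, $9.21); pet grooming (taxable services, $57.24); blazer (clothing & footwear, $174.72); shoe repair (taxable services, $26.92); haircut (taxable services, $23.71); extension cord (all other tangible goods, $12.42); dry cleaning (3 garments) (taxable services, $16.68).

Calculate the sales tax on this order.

Key duplication $9.21: taxable services, buyer-exempt → 0% → $0.00
Pet grooming $57.24: taxable services, buyer-exempt → 0% → $0.00
Blazer $174.72: clothing & footwear → 8% → $13.98
Shoe repair $26.92: taxable services, buyer-exempt → 0% → $0.00
Haircut $23.71: taxable services, buyer-exempt → 0% → $0.00
Extension cord $12.42: all other tangible goods → 8.75% → $1.09
Dry cleaning (3 garments) $16.68: taxable services, buyer-exempt → 0% → $0.00
Total tax = $13.98 + $1.09 = $15.07

$15.07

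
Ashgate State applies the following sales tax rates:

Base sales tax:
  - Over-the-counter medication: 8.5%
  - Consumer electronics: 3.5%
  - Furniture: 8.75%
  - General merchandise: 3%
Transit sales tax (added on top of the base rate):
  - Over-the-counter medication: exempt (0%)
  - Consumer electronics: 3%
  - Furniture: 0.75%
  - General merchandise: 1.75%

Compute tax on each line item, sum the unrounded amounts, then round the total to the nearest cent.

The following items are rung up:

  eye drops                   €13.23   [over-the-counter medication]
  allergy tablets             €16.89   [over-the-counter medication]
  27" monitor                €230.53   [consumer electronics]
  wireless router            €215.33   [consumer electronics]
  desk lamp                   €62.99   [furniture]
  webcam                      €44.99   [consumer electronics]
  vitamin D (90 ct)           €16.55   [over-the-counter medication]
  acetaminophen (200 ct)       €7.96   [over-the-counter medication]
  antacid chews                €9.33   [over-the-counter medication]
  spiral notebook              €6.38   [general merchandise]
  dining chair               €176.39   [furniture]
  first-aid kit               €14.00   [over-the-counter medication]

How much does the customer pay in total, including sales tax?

Eye drops €13.23: over-the-counter medication → 8.5% + 0% transit = 8.5% → €1.12455
Allergy tablets €16.89: over-the-counter medication → 8.5% + 0% transit = 8.5% → €1.43565
27" monitor €230.53: consumer electronics → 3.5% + 3% transit = 6.5% → €14.98445
Wireless router €215.33: consumer electronics → 3.5% + 3% transit = 6.5% → €13.99645
Desk lamp €62.99: furniture → 8.75% + 0.75% transit = 9.5% → €5.98405
Webcam €44.99: consumer electronics → 3.5% + 3% transit = 6.5% → €2.92435
Vitamin D (90 ct) €16.55: over-the-counter medication → 8.5% + 0% transit = 8.5% → €1.40675
Acetaminophen (200 ct) €7.96: over-the-counter medication → 8.5% + 0% transit = 8.5% → €0.6766
Antacid chews €9.33: over-the-counter medication → 8.5% + 0% transit = 8.5% → €0.79305
Spiral notebook €6.38: general merchandise → 3% + 1.75% transit = 4.75% → €0.30305
Dining chair €176.39: furniture → 8.75% + 0.75% transit = 9.5% → €16.75705
First-aid kit €14.00: over-the-counter medication → 8.5% + 0% transit = 8.5% → €1.19
Subtotal = €814.57; unrounded tax = €61.576 → €61.58; total due = €876.15

€876.15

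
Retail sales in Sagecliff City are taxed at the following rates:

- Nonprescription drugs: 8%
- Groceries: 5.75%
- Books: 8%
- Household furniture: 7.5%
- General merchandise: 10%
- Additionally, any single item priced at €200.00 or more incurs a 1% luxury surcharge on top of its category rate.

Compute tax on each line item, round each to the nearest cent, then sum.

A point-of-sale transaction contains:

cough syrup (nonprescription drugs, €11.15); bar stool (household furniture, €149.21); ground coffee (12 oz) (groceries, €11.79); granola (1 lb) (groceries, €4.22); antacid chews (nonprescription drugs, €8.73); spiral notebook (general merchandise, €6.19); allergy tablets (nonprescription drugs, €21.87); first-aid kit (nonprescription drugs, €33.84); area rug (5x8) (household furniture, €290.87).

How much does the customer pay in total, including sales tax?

Cough syrup €11.15: nonprescription drugs → 8% → €0.89
Bar stool €149.21: household furniture → 7.5% → €11.19
Ground coffee (12 oz) €11.79: groceries → 5.75% → €0.68
Granola (1 lb) €4.22: groceries → 5.75% → €0.24
Antacid chews €8.73: nonprescription drugs → 8% → €0.70
Spiral notebook €6.19: general merchandise → 10% → €0.62
Allergy tablets €21.87: nonprescription drugs → 8% → €1.75
First-aid kit €33.84: nonprescription drugs → 8% → €2.71
Area rug (5x8) €290.87: household furniture → 7.5% + 1% surcharge = 8.5% → €24.72
Subtotal = €537.87; tax = €43.50; total due = €581.37

€581.37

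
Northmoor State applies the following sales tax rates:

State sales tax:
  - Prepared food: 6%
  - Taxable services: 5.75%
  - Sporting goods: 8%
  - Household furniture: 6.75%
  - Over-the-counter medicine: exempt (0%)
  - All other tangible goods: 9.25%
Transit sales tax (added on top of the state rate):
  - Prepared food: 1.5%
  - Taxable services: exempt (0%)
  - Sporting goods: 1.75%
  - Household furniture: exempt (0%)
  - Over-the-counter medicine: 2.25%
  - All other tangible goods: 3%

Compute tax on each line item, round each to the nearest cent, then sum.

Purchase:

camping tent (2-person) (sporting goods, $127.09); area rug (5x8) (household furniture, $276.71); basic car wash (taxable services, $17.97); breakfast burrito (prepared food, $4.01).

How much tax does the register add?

Camping tent (2-person) $127.09: sporting goods → 8% + 1.75% transit = 9.75% → $12.39
Area rug (5x8) $276.71: household furniture → 6.75% + 0% transit = 6.75% → $18.68
Basic car wash $17.97: taxable services → 5.75% + 0% transit = 5.75% → $1.03
Breakfast burrito $4.01: prepared food → 6% + 1.5% transit = 7.5% → $0.30
Total tax = $12.39 + $18.68 + $1.03 + $0.30 = $32.40

$32.40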